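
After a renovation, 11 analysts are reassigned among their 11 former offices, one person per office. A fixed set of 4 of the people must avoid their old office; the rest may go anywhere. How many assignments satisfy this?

27422640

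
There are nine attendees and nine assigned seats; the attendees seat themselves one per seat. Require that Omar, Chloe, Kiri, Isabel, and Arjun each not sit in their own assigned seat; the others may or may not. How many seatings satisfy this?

Let A_j be the event that the j-th constrained one is fixed. By inclusion-exclusion over the 5 events:
Σ_{j=0}^{5} (-1)^j C(5,j)(9-j)!
= C(5,0)·9! - C(5,1)·8! + C(5,2)·7! - C(5,3)·6! + C(5,4)·5! - C(5,5)·4!
= 362880 - 201600 + 50400 - 7200 + 600 - 24
= 205056

205056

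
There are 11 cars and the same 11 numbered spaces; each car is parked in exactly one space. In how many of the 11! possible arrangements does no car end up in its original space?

!11 is the nearest integer to 11!/e.
11! = 39916800, and 39916800/e ≈ 14684570.08, so !11 = 14684570.

14684570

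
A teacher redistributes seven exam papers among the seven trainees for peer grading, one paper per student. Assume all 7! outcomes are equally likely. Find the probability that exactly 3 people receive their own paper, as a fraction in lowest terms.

1/16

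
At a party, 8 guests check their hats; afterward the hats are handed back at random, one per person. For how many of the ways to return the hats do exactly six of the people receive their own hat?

28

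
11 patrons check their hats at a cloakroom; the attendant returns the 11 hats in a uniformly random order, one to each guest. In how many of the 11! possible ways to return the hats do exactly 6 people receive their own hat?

20328

Choose which 6 of the 11 are fixed: C(11,6) = 462.
The remaining 5 must be deranged: !5 = 44.
Total: 462 × 44 = 20328.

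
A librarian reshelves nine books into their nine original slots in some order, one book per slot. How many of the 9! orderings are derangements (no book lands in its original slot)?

The number of derangements of 9 is !9 = Σ_{k=0}^{9} (-1)^k·9!/k!
= 9! - 9!/1! + 9!/2! - 9!/3! + 9!/4! - 9!/5! + 9!/6! - 9!/7! + 9!/8! - 9!/9!
= 362880 - 362880 + 181440 - 60480 + 15120 - 3024 + 504 - 72 + 9 - 1
= 133496

133496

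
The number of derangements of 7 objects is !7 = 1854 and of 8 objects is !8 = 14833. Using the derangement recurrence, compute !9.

!9 = (9-1)·(!8 + !7) = 8·(14833 + 1854) = 8·16687 = 133496.

133496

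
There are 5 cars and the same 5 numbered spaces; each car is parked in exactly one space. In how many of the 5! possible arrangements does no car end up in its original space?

44

The subfactorial !5 = [5!/e] (nearest integer).
5! = 120, and 120/e ≈ 44.15, so !5 = 44.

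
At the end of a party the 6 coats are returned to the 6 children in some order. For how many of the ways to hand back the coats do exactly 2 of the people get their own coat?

Pick the 2 fixed positions: C(6,2) = 15 ways.
The other 4 form a derangement: !4 = 9.
Total: 15 × 9 = 135.

135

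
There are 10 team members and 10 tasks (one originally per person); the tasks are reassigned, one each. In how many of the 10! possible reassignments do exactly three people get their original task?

222480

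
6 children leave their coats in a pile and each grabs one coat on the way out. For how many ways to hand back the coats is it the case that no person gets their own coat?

265

!6 is the nearest integer to 6!/e.
6! = 720, and 720/e ≈ 264.87, so !6 = 265.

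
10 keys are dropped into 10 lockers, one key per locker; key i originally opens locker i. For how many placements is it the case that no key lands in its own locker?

1334961

!10 is the nearest integer to 10!/e.
10! = 3628800, and 3628800/e ≈ 1334960.92, so !10 = 1334961.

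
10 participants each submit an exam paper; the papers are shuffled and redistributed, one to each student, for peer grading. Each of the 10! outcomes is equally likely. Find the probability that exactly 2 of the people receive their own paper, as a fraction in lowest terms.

Favorable outcomes: C(10,2)·!8 = 45·14833 = 667485.
Total outcomes: 10! = 3628800.
Probability = 667485/3628800 = 2119/11520.

2119/11520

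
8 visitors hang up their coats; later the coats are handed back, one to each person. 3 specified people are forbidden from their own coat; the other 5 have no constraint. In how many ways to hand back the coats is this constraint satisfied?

27240

Inclusion-exclusion on the 3 forbidden self-matches:
Σ_{j=0}^{3} (-1)^j C(3,j)(8-j)!
= C(3,0)·8! - C(3,1)·7! + C(3,2)·6! - C(3,3)·5!
= 40320 - 15120 + 2160 - 120
= 27240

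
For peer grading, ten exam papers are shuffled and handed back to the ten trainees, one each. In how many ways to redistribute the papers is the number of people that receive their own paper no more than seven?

# with exactly i fixed is C(10,i)·!(10-i); sum over i=0..7:
  i=0: C(10,0)·!10 = 1·1334961 = 1334961
  i=1: C(10,1)·!9 = 10·133496 = 1334960
  i=2: C(10,2)·!8 = 45·14833 = 667485
  i=3: C(10,3)·!7 = 120·1854 = 222480
  i=4: C(10,4)·!6 = 210·265 = 55650
  i=5: C(10,5)·!5 = 252·44 = 11088
  i=6: C(10,6)·!4 = 210·9 = 1890
  i=7: C(10,7)·!3 = 120·2 = 240
Total = 3628754.

3628754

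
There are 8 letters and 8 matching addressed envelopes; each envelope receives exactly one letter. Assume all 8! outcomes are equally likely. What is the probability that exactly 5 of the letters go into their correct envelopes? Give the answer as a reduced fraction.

1/360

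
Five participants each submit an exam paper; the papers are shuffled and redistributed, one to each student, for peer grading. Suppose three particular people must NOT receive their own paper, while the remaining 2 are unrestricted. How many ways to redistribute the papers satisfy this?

Let A_j be the event that the j-th constrained one is fixed. By inclusion-exclusion over the 3 events:
Σ_{j=0}^{3} (-1)^j C(3,j)(5-j)!
= C(3,0)·5! - C(3,1)·4! + C(3,2)·3! - C(3,3)·2!
= 120 - 72 + 18 - 2
= 64

64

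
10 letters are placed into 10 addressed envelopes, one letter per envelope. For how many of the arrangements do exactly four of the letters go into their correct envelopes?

55650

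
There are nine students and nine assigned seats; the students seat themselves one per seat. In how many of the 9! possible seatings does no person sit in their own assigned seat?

133496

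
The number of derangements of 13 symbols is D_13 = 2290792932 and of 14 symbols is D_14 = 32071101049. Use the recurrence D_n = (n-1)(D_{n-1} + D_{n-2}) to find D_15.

481066515734

D_15 = (15-1)·(D_14 + D_13) = 14·(32071101049 + 2290792932) = 14·34361893981 = 481066515734.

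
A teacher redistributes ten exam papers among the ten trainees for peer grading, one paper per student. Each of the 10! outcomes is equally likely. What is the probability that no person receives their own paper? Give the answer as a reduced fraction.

Favorable outcomes: !10 = 1334961.
Total outcomes: 10! = 3628800.
Probability = 1334961/3628800 = 16481/44800.

16481/44800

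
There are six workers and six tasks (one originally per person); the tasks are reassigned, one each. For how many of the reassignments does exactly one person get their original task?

264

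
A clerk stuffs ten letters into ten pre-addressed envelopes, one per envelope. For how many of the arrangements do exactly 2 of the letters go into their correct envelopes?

667485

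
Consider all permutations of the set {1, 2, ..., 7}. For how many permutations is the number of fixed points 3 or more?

407

Sum C(7,i)·!(7-i) for i = 3..7:
  i=3: C(7,3)·!4 = 35·9 = 315
  i=4: C(7,4)·!3 = 35·2 = 70
  i=5: C(7,5)·!2 = 21·1 = 21
  i=6: C(7,6)·!1 = 7·0 = 0
  i=7: C(7,7)·!0 = 1·1 = 1
Total = 407.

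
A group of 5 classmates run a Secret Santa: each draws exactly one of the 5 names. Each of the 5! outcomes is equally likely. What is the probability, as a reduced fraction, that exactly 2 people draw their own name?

Favorable outcomes: C(5,2)·!3 = 10·2 = 20.
Total outcomes: 5! = 120.
Probability = 20/120 = 1/6.

1/6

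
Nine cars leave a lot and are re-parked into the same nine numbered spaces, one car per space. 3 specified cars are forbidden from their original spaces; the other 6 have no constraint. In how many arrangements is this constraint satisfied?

256320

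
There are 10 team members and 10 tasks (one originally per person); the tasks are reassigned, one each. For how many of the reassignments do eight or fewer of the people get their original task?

3628799

Sum C(10,i)·!(10-i) for i = 0..8:
  i=0: C(10,0)·!10 = 1·1334961 = 1334961
  i=1: C(10,1)·!9 = 10·133496 = 1334960
  i=2: C(10,2)·!8 = 45·14833 = 667485
  i=3: C(10,3)·!7 = 120·1854 = 222480
  i=4: C(10,4)·!6 = 210·265 = 55650
  i=5: C(10,5)·!5 = 252·44 = 11088
  i=6: C(10,6)·!4 = 210·9 = 1890
  i=7: C(10,7)·!3 = 120·2 = 240
  i=8: C(10,8)·!2 = 45·1 = 45
Total = 3628799.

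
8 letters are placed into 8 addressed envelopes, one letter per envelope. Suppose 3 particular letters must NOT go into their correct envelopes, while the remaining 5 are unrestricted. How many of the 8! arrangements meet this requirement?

27240

Inclusion-exclusion on the 3 forbidden self-matches:
Σ_{j=0}^{3} (-1)^j C(3,j)(8-j)!
= C(3,0)·8! - C(3,1)·7! + C(3,2)·6! - C(3,3)·5!
= 40320 - 15120 + 2160 - 120
= 27240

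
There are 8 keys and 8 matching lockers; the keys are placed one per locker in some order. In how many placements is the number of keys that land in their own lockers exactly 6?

Pick the 6 fixed positions: C(8,6) = 28 ways.
The other 2 form a derangement: !2 = 1.
Total: 28 × 1 = 28.

28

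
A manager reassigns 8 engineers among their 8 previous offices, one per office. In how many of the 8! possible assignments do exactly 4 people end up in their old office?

630

Choose which 4 of the 8 are fixed: C(8,4) = 70.
The remaining 4 must be deranged: !4 = 9.
Total: 70 × 9 = 630.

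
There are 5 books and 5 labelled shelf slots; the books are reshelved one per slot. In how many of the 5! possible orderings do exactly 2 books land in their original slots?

Pick the 2 fixed positions: C(5,2) = 10 ways.
The remaining 3 must be deranged: !3 = 2.
Total: 10 × 2 = 20.

20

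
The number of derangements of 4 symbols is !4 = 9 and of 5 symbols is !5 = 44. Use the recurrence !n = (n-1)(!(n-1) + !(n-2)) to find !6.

265

!6 = (6-1)·(!5 + !4) = 5·(44 + 9) = 5·53 = 265.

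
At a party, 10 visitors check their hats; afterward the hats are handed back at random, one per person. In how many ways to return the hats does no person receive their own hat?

!10 is the nearest integer to 10!/e.
10! = 3628800, and 3628800/e ≈ 1334960.92, so !10 = 1334961.

1334961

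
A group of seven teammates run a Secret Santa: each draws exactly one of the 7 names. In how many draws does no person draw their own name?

The subfactorial !7 = [7!/e] (nearest integer).
7! = 5040, and 5040/e ≈ 1854.11, so !7 = 1854.

1854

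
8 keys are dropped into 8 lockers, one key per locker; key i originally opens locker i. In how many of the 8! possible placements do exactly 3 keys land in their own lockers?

Pick the 3 fixed positions: C(8,3) = 56 ways.
The remaining 5 must be deranged: !5 = 44.
Total: 56 × 44 = 2464.

2464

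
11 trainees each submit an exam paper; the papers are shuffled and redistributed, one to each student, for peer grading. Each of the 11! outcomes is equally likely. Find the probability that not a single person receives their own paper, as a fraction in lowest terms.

1468457/3991680

Favorable outcomes: !11 = 14684570.
Total outcomes: 11! = 39916800.
Probability = 14684570/39916800 = 1468457/3991680.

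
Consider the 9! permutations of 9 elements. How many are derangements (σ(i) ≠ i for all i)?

The number of derangements of 9 is !9 = Σ_{k=0}^{9} (-1)^k·9!/k!
= 9! - 9!/1! + 9!/2! - 9!/3! + 9!/4! - 9!/5! + 9!/6! - 9!/7! + 9!/8! - 9!/9!
= 362880 - 362880 + 181440 - 60480 + 15120 - 3024 + 504 - 72 + 9 - 1
= 133496

133496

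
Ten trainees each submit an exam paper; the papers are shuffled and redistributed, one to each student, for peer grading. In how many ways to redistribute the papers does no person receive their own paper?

The number of derangements of 10 is !10 = Σ_{k=0}^{10} (-1)^k·10!/k!
= 10! - 10!/1! + 10!/2! - 10!/3! + 10!/4! - 10!/5! + 10!/6! - 10!/7! + 10!/8! - 10!/9! + 10!/10!
= 3628800 - 3628800 + 1814400 - 604800 + 151200 - 30240 + 5040 - 720 + 90 - 10 + 1
= 1334961

1334961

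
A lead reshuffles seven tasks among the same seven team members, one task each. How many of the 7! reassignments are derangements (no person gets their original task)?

!7 is the nearest integer to 7!/e.
7! = 5040, and 5040/e ≈ 1854.11, so !7 = 1854.

1854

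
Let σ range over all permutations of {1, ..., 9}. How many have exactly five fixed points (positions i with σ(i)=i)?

Pick the 5 fixed positions: C(9,5) = 126 ways.
The remaining 4 must be deranged: !4 = 9.
Total: 126 × 9 = 1134.

1134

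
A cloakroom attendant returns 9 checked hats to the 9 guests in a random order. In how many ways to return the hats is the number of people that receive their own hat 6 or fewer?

# with exactly i fixed is C(9,i)·!(9-i); sum over i=0..6:
  i=0: C(9,0)·!9 = 1·133496 = 133496
  i=1: C(9,1)·!8 = 9·14833 = 133497
  i=2: C(9,2)·!7 = 36·1854 = 66744
  i=3: C(9,3)·!6 = 84·265 = 22260
  i=4: C(9,4)·!5 = 126·44 = 5544
  i=5: C(9,5)·!4 = 126·9 = 1134
  i=6: C(9,6)·!3 = 84·2 = 168
Total = 362843.

362843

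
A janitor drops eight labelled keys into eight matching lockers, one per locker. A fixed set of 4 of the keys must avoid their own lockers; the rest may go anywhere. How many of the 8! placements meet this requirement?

24024

Let A_j be the event that the j-th constrained one is fixed. By inclusion-exclusion over the 4 events:
Σ_{j=0}^{4} (-1)^j C(4,j)(8-j)!
= C(4,0)·8! - C(4,1)·7! + C(4,2)·6! - C(4,3)·5! + C(4,4)·4!
= 40320 - 20160 + 4320 - 480 + 24
= 24024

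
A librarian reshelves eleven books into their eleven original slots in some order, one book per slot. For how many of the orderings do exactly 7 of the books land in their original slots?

2970

Pick the 7 fixed positions: C(11,7) = 330 ways.
The other 4 form a derangement: !4 = 9.
Total: 330 × 9 = 2970.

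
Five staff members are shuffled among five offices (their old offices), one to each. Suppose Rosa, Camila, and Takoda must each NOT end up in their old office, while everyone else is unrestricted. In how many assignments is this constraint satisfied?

Inclusion-exclusion on the 3 forbidden self-matches:
Σ_{j=0}^{3} (-1)^j C(3,j)(5-j)!
= C(3,0)·5! - C(3,1)·4! + C(3,2)·3! - C(3,3)·2!
= 120 - 72 + 18 - 2
= 64

64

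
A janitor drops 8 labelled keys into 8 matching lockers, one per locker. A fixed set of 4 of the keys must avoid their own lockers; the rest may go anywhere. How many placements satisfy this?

24024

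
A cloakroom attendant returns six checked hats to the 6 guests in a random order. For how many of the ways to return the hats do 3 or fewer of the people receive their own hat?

Sum C(6,i)·!(6-i) for i = 0..3:
  i=0: C(6,0)·!6 = 1·265 = 265
  i=1: C(6,1)·!5 = 6·44 = 264
  i=2: C(6,2)·!4 = 15·9 = 135
  i=3: C(6,3)·!3 = 20·2 = 40
Total = 704.

704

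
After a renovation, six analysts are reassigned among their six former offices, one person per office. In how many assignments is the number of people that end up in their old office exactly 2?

135

Pick the 2 fixed positions: C(6,2) = 15 ways.
The remaining 4 must be deranged: !4 = 9.
Total: 15 × 9 = 135.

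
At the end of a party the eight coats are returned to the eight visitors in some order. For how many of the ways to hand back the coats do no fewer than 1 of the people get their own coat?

25487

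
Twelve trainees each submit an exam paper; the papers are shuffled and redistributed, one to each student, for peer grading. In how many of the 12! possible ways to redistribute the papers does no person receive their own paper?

176214841

!12 is the nearest integer to 12!/e.
12! = 479001600, and 479001600/e ≈ 176214840.93, so !12 = 176214841.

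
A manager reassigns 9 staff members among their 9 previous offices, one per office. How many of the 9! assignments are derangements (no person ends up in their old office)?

!9 = 9! · Σ_{k=0}^{9} (-1)^k/k!
= 9! - 9!/1! + 9!/2! - 9!/3! + 9!/4! - 9!/5! + 9!/6! - 9!/7! + 9!/8! - 9!/9!
= 362880 - 362880 + 181440 - 60480 + 15120 - 3024 + 504 - 72 + 9 - 1
= 133496

133496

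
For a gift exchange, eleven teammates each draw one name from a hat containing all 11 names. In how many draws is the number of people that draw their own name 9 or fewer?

39916799

Sum C(11,i)·!(11-i) for i = 0..9:
  i=0: C(11,0)·!11 = 1·14684570 = 14684570
  i=1: C(11,1)·!10 = 11·1334961 = 14684571
  i=2: C(11,2)·!9 = 55·133496 = 7342280
  i=3: C(11,3)·!8 = 165·14833 = 2447445
  i=4: C(11,4)·!7 = 330·1854 = 611820
  i=5: C(11,5)·!6 = 462·265 = 122430
  i=6: C(11,6)·!5 = 462·44 = 20328
  i=7: C(11,7)·!4 = 330·9 = 2970
  i=8: C(11,8)·!3 = 165·2 = 330
  i=9: C(11,9)·!2 = 55·1 = 55
Total = 39916799.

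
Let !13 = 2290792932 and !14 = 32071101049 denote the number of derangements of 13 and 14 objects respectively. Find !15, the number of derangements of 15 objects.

481066515734

!15 = (15-1)·(!14 + !13) = 14·(32071101049 + 2290792932) = 14·34361893981 = 481066515734.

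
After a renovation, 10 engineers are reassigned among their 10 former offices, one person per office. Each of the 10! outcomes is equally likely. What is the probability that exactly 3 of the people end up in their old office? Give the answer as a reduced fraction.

103/1680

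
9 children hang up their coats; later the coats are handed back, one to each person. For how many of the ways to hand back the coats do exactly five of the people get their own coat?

Choose which 5 of the 9 are fixed: C(9,5) = 126.
The other 4 form a derangement: !4 = 9.
Total: 126 × 9 = 1134.

1134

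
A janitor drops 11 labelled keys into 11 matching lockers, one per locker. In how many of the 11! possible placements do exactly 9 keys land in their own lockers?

55

Pick the 9 fixed positions: C(11,9) = 55 ways.
The other 2 form a derangement: !2 = 1.
Total: 55 × 1 = 55.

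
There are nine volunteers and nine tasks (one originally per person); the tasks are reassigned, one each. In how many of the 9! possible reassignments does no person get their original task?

133496

The subfactorial !9 = [9!/e] (nearest integer).
9! = 362880, and 362880/e ≈ 133496.09, so !9 = 133496.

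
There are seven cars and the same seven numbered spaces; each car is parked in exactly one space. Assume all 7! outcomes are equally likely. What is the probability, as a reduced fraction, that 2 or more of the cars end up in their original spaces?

1331/5040

Favorable outcomes: Σ_{i≥2} C(7,i)·!(7-i) = 21·44 + 35·9 + 35·2 + 21·1 + 7·0 + 1·1 = 1331.
Total outcomes: 7! = 5040.
Probability = 1331/5040 = 1331/5040.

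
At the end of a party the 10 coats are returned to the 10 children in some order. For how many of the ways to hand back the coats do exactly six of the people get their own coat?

Choose which 6 of the 10 are fixed: C(10,6) = 210.
The other 4 form a derangement: !4 = 9.
Total: 210 × 9 = 1890.

1890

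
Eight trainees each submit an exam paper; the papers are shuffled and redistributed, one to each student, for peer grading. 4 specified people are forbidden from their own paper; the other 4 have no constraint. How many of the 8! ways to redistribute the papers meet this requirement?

24024

Let A_j be the event that the j-th constrained one is fixed. By inclusion-exclusion over the 4 events:
Σ_{j=0}^{4} (-1)^j C(4,j)(8-j)!
= C(4,0)·8! - C(4,1)·7! + C(4,2)·6! - C(4,3)·5! + C(4,4)·4!
= 40320 - 20160 + 4320 - 480 + 24
= 24024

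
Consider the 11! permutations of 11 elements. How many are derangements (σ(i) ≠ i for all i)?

14684570

!11 = 11! · Σ_{k=0}^{11} (-1)^k/k!
= 11! - 11!/1! + 11!/2! - 11!/3! + 11!/4! - 11!/5! + 11!/6! - 11!/7! + 11!/8! - 11!/9! + 11!/10! - 11!/11!
= 39916800 - 39916800 + 19958400 - 6652800 + 1663200 - 332640 + 55440 - 7920 + 990 - 110 + 11 - 1
= 14684570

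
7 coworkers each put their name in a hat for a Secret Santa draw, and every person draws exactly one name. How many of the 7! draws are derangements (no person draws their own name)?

1854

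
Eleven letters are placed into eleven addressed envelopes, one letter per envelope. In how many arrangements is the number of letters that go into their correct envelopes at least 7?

3356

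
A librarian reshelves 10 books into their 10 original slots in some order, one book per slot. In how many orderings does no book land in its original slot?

The subfactorial !10 = [10!/e] (nearest integer).
10! = 3628800, and 3628800/e ≈ 1334960.92, so !10 = 1334961.

1334961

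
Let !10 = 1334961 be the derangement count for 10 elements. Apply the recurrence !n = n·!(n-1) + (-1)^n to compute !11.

14684570

!11 = 11·1334961 - 1 = 14684570.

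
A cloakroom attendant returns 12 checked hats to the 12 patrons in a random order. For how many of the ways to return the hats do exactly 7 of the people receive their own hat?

34848

Choose which 7 of the 12 are fixed: C(12,7) = 792.
The other 5 form a derangement: !5 = 44.
Total: 792 × 44 = 34848.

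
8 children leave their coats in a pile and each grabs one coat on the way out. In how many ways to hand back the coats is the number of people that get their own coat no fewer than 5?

141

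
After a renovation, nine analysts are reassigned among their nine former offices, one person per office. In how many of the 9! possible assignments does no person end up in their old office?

133496

!9 is the nearest integer to 9!/e.
9! = 362880, and 362880/e ≈ 133496.09, so !9 = 133496.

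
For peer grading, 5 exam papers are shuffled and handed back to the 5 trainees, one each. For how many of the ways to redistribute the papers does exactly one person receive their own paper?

45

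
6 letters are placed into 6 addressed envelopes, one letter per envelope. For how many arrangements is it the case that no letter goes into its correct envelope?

265

!6 = 6! · Σ_{k=0}^{6} (-1)^k/k!
= 6! - 6!/1! + 6!/2! - 6!/3! + 6!/4! - 6!/5! + 6!/6!
= 720 - 720 + 360 - 120 + 30 - 6 + 1
= 265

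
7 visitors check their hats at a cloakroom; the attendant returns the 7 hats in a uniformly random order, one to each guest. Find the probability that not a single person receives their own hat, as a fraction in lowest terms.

103/280

Favorable outcomes: !7 = 1854.
Total outcomes: 7! = 5040.
Probability = 1854/5040 = 103/280.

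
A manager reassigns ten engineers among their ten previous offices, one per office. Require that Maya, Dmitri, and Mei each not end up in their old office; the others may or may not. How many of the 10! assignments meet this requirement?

Inclusion-exclusion on the 3 forbidden self-matches:
Σ_{j=0}^{3} (-1)^j C(3,j)(10-j)!
= C(3,0)·10! - C(3,1)·9! + C(3,2)·8! - C(3,3)·7!
= 3628800 - 1088640 + 120960 - 5040
= 2656080

2656080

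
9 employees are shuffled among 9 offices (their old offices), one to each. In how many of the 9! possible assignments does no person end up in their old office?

133496

The subfactorial !9 = [9!/e] (nearest integer).
9! = 362880, and 362880/e ≈ 133496.09, so !9 = 133496.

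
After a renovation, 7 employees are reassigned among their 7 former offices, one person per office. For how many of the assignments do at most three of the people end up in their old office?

4948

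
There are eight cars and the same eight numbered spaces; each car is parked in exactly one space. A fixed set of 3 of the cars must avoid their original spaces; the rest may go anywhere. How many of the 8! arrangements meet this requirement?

Inclusion-exclusion on the 3 forbidden self-matches:
Σ_{j=0}^{3} (-1)^j C(3,j)(8-j)!
= C(3,0)·8! - C(3,1)·7! + C(3,2)·6! - C(3,3)·5!
= 40320 - 15120 + 2160 - 120
= 27240

27240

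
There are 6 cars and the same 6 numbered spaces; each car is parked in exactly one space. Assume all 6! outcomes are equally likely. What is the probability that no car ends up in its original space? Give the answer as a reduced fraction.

Favorable outcomes: !6 = 265.
Total outcomes: 6! = 720.
Probability = 265/720 = 53/144.

53/144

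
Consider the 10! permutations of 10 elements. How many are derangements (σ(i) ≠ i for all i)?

Recurrence: !10 = 10·!9 + (-1)^10.
!10 = 10·133496 + 1 = 1334961

1334961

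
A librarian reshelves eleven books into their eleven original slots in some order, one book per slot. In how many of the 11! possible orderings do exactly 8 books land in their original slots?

330

Pick the 8 fixed positions: C(11,8) = 165 ways.
The remaining 3 must be deranged: !3 = 2.
Total: 165 × 2 = 330.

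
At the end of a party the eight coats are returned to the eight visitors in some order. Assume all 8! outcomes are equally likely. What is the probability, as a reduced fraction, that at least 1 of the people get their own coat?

3641/5760

Favorable outcomes: Σ_{i≥1} C(8,i)·!(8-i) = 8·1854 + 28·265 + 56·44 + 70·9 + 56·2 + 28·1 + 8·0 + 1·1 = 25487.
Total outcomes: 8! = 40320.
Probability = 25487/40320 = 3641/5760.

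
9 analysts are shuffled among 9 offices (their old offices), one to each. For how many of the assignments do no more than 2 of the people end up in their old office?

# with exactly i fixed is C(9,i)·!(9-i); sum over i=0..2:
  i=0: C(9,0)·!9 = 1·133496 = 133496
  i=1: C(9,1)·!8 = 9·14833 = 133497
  i=2: C(9,2)·!7 = 36·1854 = 66744
Total = 333737.

333737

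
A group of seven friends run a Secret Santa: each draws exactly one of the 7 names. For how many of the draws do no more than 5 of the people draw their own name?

Sum C(7,i)·!(7-i) for i = 0..5:
  i=0: C(7,0)·!7 = 1·1854 = 1854
  i=1: C(7,1)·!6 = 7·265 = 1855
  i=2: C(7,2)·!5 = 21·44 = 924
  i=3: C(7,3)·!4 = 35·9 = 315
  i=4: C(7,4)·!3 = 35·2 = 70
  i=5: C(7,5)·!2 = 21·1 = 21
Total = 5039.

5039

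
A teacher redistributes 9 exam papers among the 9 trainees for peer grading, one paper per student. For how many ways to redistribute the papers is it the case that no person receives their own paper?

133496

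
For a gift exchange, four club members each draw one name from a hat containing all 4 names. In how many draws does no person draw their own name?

9

Recurrence: !4 = 4·!3 + (-1)^4.
!4 = 4·2 + 1 = 9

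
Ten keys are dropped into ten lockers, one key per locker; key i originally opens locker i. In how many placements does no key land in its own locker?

1334961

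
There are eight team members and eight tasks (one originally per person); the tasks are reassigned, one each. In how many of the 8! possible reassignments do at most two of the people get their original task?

37085

Sum C(8,i)·!(8-i) for i = 0..2:
  i=0: C(8,0)·!8 = 1·14833 = 14833
  i=1: C(8,1)·!7 = 8·1854 = 14832
  i=2: C(8,2)·!6 = 28·265 = 7420
Total = 37085.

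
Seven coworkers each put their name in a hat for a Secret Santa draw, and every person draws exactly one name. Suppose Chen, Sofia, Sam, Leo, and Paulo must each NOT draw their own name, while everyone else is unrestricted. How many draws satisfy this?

Inclusion-exclusion on the 5 forbidden self-matches:
Σ_{j=0}^{5} (-1)^j C(5,j)(7-j)!
= C(5,0)·7! - C(5,1)·6! + C(5,2)·5! - C(5,3)·4! + C(5,4)·3! - C(5,5)·2!
= 5040 - 3600 + 1200 - 240 + 30 - 2
= 2428

2428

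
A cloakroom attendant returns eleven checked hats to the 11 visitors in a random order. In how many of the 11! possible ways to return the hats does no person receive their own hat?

14684570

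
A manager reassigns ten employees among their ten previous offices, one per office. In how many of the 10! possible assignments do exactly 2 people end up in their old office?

667485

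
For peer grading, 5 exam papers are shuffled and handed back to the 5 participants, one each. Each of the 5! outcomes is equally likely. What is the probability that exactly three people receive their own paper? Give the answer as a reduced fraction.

1/12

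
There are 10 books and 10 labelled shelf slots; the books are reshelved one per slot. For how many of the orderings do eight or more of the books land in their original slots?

46

# with exactly i fixed is C(10,i)·!(10-i); sum over i=8..10:
  i=8: C(10,8)·!2 = 45·1 = 45
  i=9: C(10,9)·!1 = 10·0 = 0
  i=10: C(10,10)·!0 = 1·1 = 1
Total = 46.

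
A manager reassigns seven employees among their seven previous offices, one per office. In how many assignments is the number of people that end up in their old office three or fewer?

Sum C(7,i)·!(7-i) for i = 0..3:
  i=0: C(7,0)·!7 = 1·1854 = 1854
  i=1: C(7,1)·!6 = 7·265 = 1855
  i=2: C(7,2)·!5 = 21·44 = 924
  i=3: C(7,3)·!4 = 35·9 = 315
Total = 4948.

4948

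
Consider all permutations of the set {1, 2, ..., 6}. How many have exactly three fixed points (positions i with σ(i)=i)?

Choose which 3 of the 6 are fixed: C(6,3) = 20.
The remaining 3 must be deranged: !3 = 2.
Total: 20 × 2 = 40.

40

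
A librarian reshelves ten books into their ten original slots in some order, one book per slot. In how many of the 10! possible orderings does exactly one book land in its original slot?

1334960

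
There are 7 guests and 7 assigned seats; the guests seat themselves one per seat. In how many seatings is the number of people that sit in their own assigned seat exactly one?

Pick the single fixed position: C(7,1) = 7 ways.
The remaining 6 must be deranged: !6 = 265.
Total: 7 × 265 = 1855.

1855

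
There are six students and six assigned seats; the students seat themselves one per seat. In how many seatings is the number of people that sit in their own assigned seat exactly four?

Choose which 4 of the 6 are fixed: C(6,4) = 15.
The remaining 2 must be deranged: !2 = 1.
Total: 15 × 1 = 15.

15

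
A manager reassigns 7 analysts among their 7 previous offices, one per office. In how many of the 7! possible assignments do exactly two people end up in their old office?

Choose which 2 of the 7 are fixed: C(7,2) = 21.
The remaining 5 must be deranged: !5 = 44.
Total: 21 × 44 = 924.

924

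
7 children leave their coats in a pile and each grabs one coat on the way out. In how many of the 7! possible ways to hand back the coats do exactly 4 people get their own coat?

Pick the 4 fixed positions: C(7,4) = 35 ways.
The other 3 form a derangement: !3 = 2.
Total: 35 × 2 = 70.

70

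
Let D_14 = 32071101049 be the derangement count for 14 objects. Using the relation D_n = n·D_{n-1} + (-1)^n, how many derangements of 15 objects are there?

481066515734

D_15 = 15·32071101049 - 1 = 481066515734.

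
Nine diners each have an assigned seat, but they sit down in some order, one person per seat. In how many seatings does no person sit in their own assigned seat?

133496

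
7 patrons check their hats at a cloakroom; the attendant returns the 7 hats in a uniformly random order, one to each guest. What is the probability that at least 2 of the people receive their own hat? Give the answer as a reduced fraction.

1331/5040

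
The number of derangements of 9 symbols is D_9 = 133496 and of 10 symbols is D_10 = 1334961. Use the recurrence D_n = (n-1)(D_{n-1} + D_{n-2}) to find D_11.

14684570

D_11 = (11-1)·(D_10 + D_9) = 10·(1334961 + 133496) = 10·1468457 = 14684570.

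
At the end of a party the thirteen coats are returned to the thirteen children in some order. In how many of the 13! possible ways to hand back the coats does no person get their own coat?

2290792932

!13 = 13! · Σ_{k=0}^{13} (-1)^k/k!
= 13! - 13!/1! + 13!/2! - 13!/3! + 13!/4! - 13!/5! + 13!/6! - 13!/7! + 13!/8! - 13!/9! + 13!/10! - 13!/11! + 13!/12! - 13!/13!
= 6227020800 - 6227020800 + 3113510400 - 1037836800 + 259459200 - 51891840 + 8648640 - 1235520 + 154440 - 17160 + 1716 - 156 + 13 - 1
= 2290792932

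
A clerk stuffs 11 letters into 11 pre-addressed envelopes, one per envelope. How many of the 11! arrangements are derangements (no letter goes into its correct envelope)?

The number of derangements of 11 is !11 = Σ_{k=0}^{11} (-1)^k·11!/k!
= 11! - 11!/1! + 11!/2! - 11!/3! + 11!/4! - 11!/5! + 11!/6! - 11!/7! + 11!/8! - 11!/9! + 11!/10! - 11!/11!
= 39916800 - 39916800 + 19958400 - 6652800 + 1663200 - 332640 + 55440 - 7920 + 990 - 110 + 11 - 1
= 14684570

14684570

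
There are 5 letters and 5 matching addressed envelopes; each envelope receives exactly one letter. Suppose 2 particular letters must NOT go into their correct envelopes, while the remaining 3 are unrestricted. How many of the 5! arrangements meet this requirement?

Let A_j be the event that the j-th constrained one is fixed. By inclusion-exclusion over the 2 events:
Σ_{j=0}^{2} (-1)^j C(2,j)(5-j)!
= C(2,0)·5! - C(2,1)·4! + C(2,2)·3!
= 120 - 48 + 6
= 78

78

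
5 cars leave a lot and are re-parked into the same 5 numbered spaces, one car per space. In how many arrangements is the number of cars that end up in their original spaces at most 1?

89

# with exactly i fixed is C(5,i)·!(5-i); sum over i=0..1:
  i=0: C(5,0)·!5 = 1·44 = 44
  i=1: C(5,1)·!4 = 5·9 = 45
Total = 89.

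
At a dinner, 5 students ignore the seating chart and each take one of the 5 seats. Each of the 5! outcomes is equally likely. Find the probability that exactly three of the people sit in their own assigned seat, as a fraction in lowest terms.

Favorable outcomes: C(5,3)·!2 = 10·1 = 10.
Total outcomes: 5! = 120.
Probability = 10/120 = 1/12.

1/12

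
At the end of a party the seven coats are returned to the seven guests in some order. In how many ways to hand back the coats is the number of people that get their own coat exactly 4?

70

Pick the 4 fixed positions: C(7,4) = 35 ways.
The remaining 3 must be deranged: !3 = 2.
Total: 35 × 2 = 70.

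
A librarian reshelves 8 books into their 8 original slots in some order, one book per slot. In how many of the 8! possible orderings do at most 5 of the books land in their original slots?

# with exactly i fixed is C(8,i)·!(8-i); sum over i=0..5:
  i=0: C(8,0)·!8 = 1·14833 = 14833
  i=1: C(8,1)·!7 = 8·1854 = 14832
  i=2: C(8,2)·!6 = 28·265 = 7420
  i=3: C(8,3)·!5 = 56·44 = 2464
  i=4: C(8,4)·!4 = 70·9 = 630
  i=5: C(8,5)·!3 = 56·2 = 112
Total = 40291.

40291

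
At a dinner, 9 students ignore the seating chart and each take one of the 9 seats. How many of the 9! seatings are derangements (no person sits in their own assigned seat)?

133496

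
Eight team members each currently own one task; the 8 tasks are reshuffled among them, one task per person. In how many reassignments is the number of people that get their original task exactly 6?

Pick the 6 fixed positions: C(8,6) = 28 ways.
The other 2 form a derangement: !2 = 1.
Total: 28 × 1 = 28.

28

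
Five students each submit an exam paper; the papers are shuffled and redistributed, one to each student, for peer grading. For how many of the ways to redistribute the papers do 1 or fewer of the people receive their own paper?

89

# with exactly i fixed is C(5,i)·!(5-i); sum over i=0..1:
  i=0: C(5,0)·!5 = 1·44 = 44
  i=1: C(5,1)·!4 = 5·9 = 45
Total = 89.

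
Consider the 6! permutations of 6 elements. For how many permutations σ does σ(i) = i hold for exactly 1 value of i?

Pick the single fixed position: C(6,1) = 6 ways.
The remaining 5 must be deranged: !5 = 44.
Total: 6 × 44 = 264.

264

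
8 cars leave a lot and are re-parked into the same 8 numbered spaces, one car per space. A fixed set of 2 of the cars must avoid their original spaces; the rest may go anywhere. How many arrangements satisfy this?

30960

Let A_j be the event that the j-th constrained one is fixed. By inclusion-exclusion over the 2 events:
Σ_{j=0}^{2} (-1)^j C(2,j)(8-j)!
= C(2,0)·8! - C(2,1)·7! + C(2,2)·6!
= 40320 - 10080 + 720
= 30960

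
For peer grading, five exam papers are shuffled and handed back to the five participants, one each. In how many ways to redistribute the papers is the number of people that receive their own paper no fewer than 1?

76

Sum C(5,i)·!(5-i) for i = 1..5:
  i=1: C(5,1)·!4 = 5·9 = 45
  i=2: C(5,2)·!3 = 10·2 = 20
  i=3: C(5,3)·!2 = 10·1 = 10
  i=4: C(5,4)·!1 = 5·0 = 0
  i=5: C(5,5)·!0 = 1·1 = 1
Total = 76.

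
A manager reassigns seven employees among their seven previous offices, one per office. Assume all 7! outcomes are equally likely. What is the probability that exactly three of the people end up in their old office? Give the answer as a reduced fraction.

1/16

Favorable outcomes: C(7,3)·!4 = 35·9 = 315.
Total outcomes: 7! = 5040.
Probability = 315/5040 = 1/16.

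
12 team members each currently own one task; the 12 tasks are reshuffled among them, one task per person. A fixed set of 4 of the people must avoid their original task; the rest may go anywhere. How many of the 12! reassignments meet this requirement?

339696000

Let A_j be the event that the j-th constrained one is fixed. By inclusion-exclusion over the 4 events:
Σ_{j=0}^{4} (-1)^j C(4,j)(12-j)!
= C(4,0)·12! - C(4,1)·11! + C(4,2)·10! - C(4,3)·9! + C(4,4)·8!
= 479001600 - 159667200 + 21772800 - 1451520 + 40320
= 339696000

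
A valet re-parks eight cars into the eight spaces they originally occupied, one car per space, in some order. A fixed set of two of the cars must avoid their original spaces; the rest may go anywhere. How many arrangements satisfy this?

Inclusion-exclusion on the 2 forbidden self-matches:
Σ_{j=0}^{2} (-1)^j C(2,j)(8-j)!
= C(2,0)·8! - C(2,1)·7! + C(2,2)·6!
= 40320 - 10080 + 720
= 30960

30960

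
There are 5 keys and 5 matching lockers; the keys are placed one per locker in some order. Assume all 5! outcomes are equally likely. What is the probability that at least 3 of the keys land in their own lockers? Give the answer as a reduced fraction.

11/120

Favorable outcomes: Σ_{i≥3} C(5,i)·!(5-i) = 10·1 + 5·0 + 1·1 = 11.
Total outcomes: 5! = 120.
Probability = 11/120 = 11/120.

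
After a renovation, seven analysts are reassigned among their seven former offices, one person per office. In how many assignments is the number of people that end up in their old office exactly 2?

Choose which 2 of the 7 are fixed: C(7,2) = 21.
The other 5 form a derangement: !5 = 44.
Total: 21 × 44 = 924.

924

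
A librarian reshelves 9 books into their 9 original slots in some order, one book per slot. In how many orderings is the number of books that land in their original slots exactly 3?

22260

Pick the 3 fixed positions: C(9,3) = 84 ways.
The other 6 form a derangement: !6 = 265.
Total: 84 × 265 = 22260.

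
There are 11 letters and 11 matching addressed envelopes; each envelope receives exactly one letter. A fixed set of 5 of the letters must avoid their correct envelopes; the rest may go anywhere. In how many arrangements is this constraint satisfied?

25022880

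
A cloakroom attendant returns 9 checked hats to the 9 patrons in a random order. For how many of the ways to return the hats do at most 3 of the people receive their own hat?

# with exactly i fixed is C(9,i)·!(9-i); sum over i=0..3:
  i=0: C(9,0)·!9 = 1·133496 = 133496
  i=1: C(9,1)·!8 = 9·14833 = 133497
  i=2: C(9,2)·!7 = 36·1854 = 66744
  i=3: C(9,3)·!6 = 84·265 = 22260
Total = 355997.

355997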